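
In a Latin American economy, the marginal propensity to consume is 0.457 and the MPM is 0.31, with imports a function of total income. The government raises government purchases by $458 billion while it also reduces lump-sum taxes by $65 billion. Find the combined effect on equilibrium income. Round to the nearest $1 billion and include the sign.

Expenditure multiplier = 1/(1 − c + m) = 1/(1 − 0.457 + 0.31) = 1/0.853 ≈ 1.172.
ΔG contributes k·ΔG = (+$458 billion) / 0.853 ≈ +$536.9 billion.
ΔT of −$65 billion changes first-round spending by −c·ΔT = +$29.705 billion, contributing k·(−c·ΔT) = (+$29.705 billion) / 0.853 ≈ +$34.8 billion.
Net ΔY = k(ΔG − c·ΔT) = (+$487.705 billion) / 0.853 ≈ +$572 billion.

+$572 billion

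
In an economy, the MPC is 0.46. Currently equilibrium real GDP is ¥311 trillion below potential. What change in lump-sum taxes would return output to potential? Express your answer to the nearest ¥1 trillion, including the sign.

−¥365 trillion

Spending multiplier = 1/(1 − MPC) = 1/(1 − 0.46) = 1/0.54 ≈ 1.852.
Tax multiplier = −c·k = −0.46/0.54 ≈ −0.852. Need ΔY = +¥311 trillion, so ΔT = ΔY/(−c·k) = −(+¥311 trillion) × 0.54 / 0.46 ≈ −¥365 trillion.
The government should cut lump-sum taxes by ¥365 trillion.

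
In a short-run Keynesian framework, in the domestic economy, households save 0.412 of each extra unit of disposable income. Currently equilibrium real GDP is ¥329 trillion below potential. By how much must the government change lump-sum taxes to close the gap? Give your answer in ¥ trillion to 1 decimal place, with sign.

−¥230.5 trillion

MPC = 1 − MPS = 1 − 0.412 = 0.588.
Spending multiplier = 1/(1 − MPC) = 1/(1 − 0.588) = 1/0.412 ≈ 2.427.
Tax multiplier = −c·k = −0.588/0.412 ≈ −1.427. Need ΔY = +¥329 trillion, so ΔT = ΔY/(−c·k) = −(+¥329 trillion) × 0.412 / 0.588 ≈ −¥230.5 trillion.
The government should cut lump-sum taxes by ¥230.5 trillion.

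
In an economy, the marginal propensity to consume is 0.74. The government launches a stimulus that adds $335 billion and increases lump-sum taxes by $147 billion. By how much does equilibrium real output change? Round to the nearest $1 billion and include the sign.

Expenditure multiplier = 1/(1 − MPC) = 1/(1 − 0.74) = 1/0.26 ≈ 3.846.
ΔG contributes k·ΔG = (+$335 billion) / 0.26 ≈ +$1,288.5 billion.
ΔT of +$147 billion changes first-round spending by −c·ΔT = −$108.78 billion, contributing k·(−c·ΔT) = (−$108.78 billion) / 0.26 ≈ −$418.4 billion.
Net ΔY = k(ΔG − c·ΔT) = (+$226.22 billion) / 0.26 ≈ +$870 billion.

+$870 billion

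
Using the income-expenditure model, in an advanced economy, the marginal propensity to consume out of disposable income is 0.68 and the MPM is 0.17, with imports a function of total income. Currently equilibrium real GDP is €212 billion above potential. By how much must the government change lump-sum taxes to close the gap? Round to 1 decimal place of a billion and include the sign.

Spending multiplier = 1/(1 − c + m) = 1/(1 − 0.68 + 0.17) = 1/0.49 ≈ 2.041.
Tax multiplier = −c·k = −0.68/0.49 ≈ −1.388. Need ΔY = −€212 billion, so ΔT = ΔY/(−c·k) = −(−€212 billion) × 0.49 / 0.68 ≈ +€152.8 billion.
The government should raise lump-sum taxes by €152.8 billion.

+€152.8 billion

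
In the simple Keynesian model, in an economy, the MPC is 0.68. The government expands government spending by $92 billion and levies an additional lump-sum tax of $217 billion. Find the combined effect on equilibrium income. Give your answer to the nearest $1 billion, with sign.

Expenditure multiplier = 1/(1 − MPC) = 1/(1 − 0.68) = 1/0.32 = 3.125.
ΔG contributes k·ΔG = (+$92 billion) / 0.32 = +$287.5 billion.
ΔT of +$217 billion changes first-round spending by −c·ΔT = −$147.56 billion, contributing k·(−c·ΔT) = (−$147.56 billion) / 0.32 ≈ −$461.1 billion.
Net ΔY = k(ΔG − c·ΔT) = (−$55.56 billion) / 0.32 ≈ −$174 billion.

−$174 billion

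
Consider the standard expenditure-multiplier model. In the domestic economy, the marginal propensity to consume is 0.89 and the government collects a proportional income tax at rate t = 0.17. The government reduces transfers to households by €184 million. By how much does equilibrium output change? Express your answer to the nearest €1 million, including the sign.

−€627 million

The transfer change shifts disposable income by −€184 million, so first-round consumption changes by c·ΔTR = 0.89 × (−€184 million) = −€163.76 million.
Expenditure multiplier = 1/(1 − c(1−t)) = 1/(1 − 0.89×0.83) = 1/0.2613 ≈ 3.827.
The transfer multiplier is c × k ≈ 3.406, so ΔY = k × (c·ΔTR) = (−€163.76 million) / 0.2613 ≈ −€627 million.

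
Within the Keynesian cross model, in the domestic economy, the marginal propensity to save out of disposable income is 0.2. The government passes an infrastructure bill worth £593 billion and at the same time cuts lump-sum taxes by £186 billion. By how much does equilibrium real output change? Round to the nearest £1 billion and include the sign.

MPC = 1 − MPS = 1 − 0.2 = 0.8.
Expenditure multiplier = 1/(1 − MPC) = 1/(1 − 0.8) = 1/0.2 = 5.
ΔG contributes k·ΔG = (+£593 billion) / 0.2 = +£2,965 billion.
ΔT of −£186 billion changes first-round spending by −c·ΔT = +£148.8 billion, contributing k·(−c·ΔT) = (+£148.8 billion) / 0.2 = +£744 billion.
Net ΔY = k(ΔG − c·ΔT) = (+£741.8 billion) / 0.2 = +£3,709 billion.

+£3,709 billion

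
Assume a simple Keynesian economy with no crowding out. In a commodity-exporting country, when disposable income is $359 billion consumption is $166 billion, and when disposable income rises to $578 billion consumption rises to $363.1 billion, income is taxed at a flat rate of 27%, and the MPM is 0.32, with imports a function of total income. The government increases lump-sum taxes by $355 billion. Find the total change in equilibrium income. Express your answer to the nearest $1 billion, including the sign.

MPC = ΔC/ΔYd = (363.1 − 166)/(578 − 359) = 197.1/219 = 0.9.
A lump-sum tax change of +$355 billion shifts disposable income by −$355 billion; first-round consumption changes by −c × ΔT = −0.9 × (+$355 billion) = −$319.5 billion.
Expenditure multiplier = 1/(1 − c(1−t) + m) = 1/(1 − 0.9×0.73 + 0.32) = 1/0.663 ≈ 1.508.
The tax multiplier is −c × k ≈ −1.357, so ΔY = k × (−c·ΔT) = (−$319.5 billion) / 0.663 ≈ −$482 billion.

−$482 billion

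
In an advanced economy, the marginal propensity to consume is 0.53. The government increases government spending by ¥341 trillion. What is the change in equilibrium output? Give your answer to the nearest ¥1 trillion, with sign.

+¥726 trillion

Government-spending multiplier = 1/(1 − MPC) = 1/(1 − 0.53) = 1/0.47 ≈ 2.128.
ΔY = k × ΔG = (+¥341 trillion) / 0.47 ≈ +¥726 trillion.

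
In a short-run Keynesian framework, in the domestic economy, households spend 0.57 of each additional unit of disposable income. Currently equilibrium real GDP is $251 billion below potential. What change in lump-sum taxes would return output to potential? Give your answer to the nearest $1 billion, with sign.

Spending multiplier = 1/(1 − MPC) = 1/(1 − 0.57) = 1/0.43 ≈ 2.326.
Tax multiplier = −c·k = −0.57/0.43 ≈ −1.326. Need ΔY = +$251 billion, so ΔT = ΔY/(−c·k) = −(+$251 billion) × 0.43 / 0.57 ≈ −$189 billion.
The government should cut lump-sum taxes by $189 billion.

−$189 billion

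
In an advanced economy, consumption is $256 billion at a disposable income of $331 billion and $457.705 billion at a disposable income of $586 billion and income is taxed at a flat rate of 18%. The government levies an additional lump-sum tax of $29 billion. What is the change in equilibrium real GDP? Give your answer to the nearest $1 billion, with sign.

−$65 billion

MPC = ΔC/ΔYd = (457.705 − 256)/(586 − 331) = 201.705/255 = 0.791.
A lump-sum tax change of +$29 billion shifts disposable income by −$29 billion; first-round consumption changes by −c × ΔT = −0.791 × (+$29 billion) = −$22.939 billion.
Expenditure multiplier = 1/(1 − c(1−t)) = 1/(1 − 0.791×0.82) = 1/0.35138 ≈ 2.846.
The tax multiplier is −c × k ≈ −2.251, so ΔY = k × (−c·ΔT) = (−$22.939 billion) / 0.35138 ≈ −$65 billion.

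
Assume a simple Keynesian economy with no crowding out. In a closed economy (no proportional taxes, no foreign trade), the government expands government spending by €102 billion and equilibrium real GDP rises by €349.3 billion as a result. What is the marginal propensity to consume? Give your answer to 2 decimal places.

0.71

Implied spending multiplier k = ΔY/ΔG = 349.3/102 ≈ 3.4245.
Since k = 1/(1 − MPC), MPC = 1 − 1/k = 1 − ΔG/ΔY = 1 − 102/349.3 ≈ 0.71.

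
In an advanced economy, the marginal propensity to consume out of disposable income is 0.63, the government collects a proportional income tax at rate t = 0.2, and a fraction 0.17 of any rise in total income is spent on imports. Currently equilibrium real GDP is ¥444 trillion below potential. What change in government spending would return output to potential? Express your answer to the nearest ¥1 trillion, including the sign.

+¥296 trillion

Spending multiplier = 1/(1 − c(1−t) + m) = 1/(1 − 0.63×0.8 + 0.17) = 1/0.666 ≈ 1.502.
Need ΔY = +¥444 trillion, so ΔG = ΔY/k = (+¥444 trillion) × 0.666 ≈ +¥296 trillion.
The government should increase government spending by ¥296 trillion.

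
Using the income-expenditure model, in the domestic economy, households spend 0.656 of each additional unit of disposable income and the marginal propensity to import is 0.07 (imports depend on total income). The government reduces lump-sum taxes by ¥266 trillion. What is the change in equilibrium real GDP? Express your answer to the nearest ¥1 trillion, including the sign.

+¥421 trillion

A lump-sum tax change of −¥266 trillion shifts disposable income by +¥266 trillion; first-round consumption changes by −c × ΔT = −0.656 × (−¥266 trillion) = +¥174.496 trillion.
Expenditure multiplier = 1/(1 − c + m) = 1/(1 − 0.656 + 0.07) = 1/0.414 ≈ 2.415.
The tax multiplier is −c × k ≈ −1.585, so ΔY = k × (−c·ΔT) = (+¥174.496 trillion) / 0.414 ≈ +¥421 trillion.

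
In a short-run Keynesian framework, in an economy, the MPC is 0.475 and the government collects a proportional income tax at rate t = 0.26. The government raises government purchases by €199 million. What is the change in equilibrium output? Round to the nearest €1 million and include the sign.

Spending multiplier = 1/(1 − c(1−t)) = 1/(1 − 0.475×0.74) = 1/0.6485 ≈ 1.542.
ΔY = k × ΔG = (+€199 million) / 0.6485 ≈ +€307 million.

+€307 million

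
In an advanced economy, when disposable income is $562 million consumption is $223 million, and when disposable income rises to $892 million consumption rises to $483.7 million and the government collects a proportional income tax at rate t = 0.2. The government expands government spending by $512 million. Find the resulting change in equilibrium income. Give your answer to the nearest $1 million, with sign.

MPC = ΔC/ΔYd = (483.7 − 223)/(892 − 562) = 260.7/330 = 0.79.
Expenditure multiplier = 1/(1 − c(1−t)) = 1/(1 − 0.79×0.8) = 1/0.368 ≈ 2.717.
ΔY = k × ΔG = (+$512 million) / 0.368 ≈ +$1,391 million.

+$1,391 million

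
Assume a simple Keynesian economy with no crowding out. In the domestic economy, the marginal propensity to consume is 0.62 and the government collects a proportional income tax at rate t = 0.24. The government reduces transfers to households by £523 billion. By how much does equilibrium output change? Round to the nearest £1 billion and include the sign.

The transfer change shifts disposable income by −£523 billion, so first-round consumption changes by c·ΔTR = 0.62 × (−£523 billion) = −£324.26 billion.
Expenditure multiplier = 1/(1 − c(1−t)) = 1/(1 − 0.62×0.76) = 1/0.5288 ≈ 1.891.
The transfer multiplier is c × k ≈ 1.172, so ΔY = k × (c·ΔTR) = (−£324.26 billion) / 0.5288 ≈ −£613 billion.

−£613 billion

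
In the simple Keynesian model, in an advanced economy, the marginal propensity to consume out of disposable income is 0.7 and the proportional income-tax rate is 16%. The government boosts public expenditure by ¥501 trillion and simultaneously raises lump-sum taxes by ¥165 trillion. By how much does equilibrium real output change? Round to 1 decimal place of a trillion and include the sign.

+¥935.7 trillion

Expenditure multiplier = 1/(1 − c(1−t)) = 1/(1 − 0.7×0.84) = 1/0.412 ≈ 2.427.
ΔG contributes k·ΔG = (+¥501 trillion) / 0.412 ≈ +¥1,216 trillion.
ΔT of +¥165 trillion changes first-round spending by −c·ΔT = −¥115.5 trillion, contributing k·(−c·ΔT) = (−¥115.5 trillion) / 0.412 ≈ −¥280.3 trillion.
Net ΔY = k(ΔG − c·ΔT) = (+¥385.5 trillion) / 0.412 ≈ +¥935.7 trillion.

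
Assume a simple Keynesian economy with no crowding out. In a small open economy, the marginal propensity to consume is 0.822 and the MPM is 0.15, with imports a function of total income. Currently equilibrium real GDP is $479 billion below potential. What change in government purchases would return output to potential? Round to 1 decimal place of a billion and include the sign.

+$157.1 billion

Spending multiplier = 1/(1 − c + m) = 1/(1 − 0.822 + 0.15) = 1/0.328 ≈ 3.049.
Need ΔY = +$479 billion, so ΔG = ΔY/k = (+$479 billion) × 0.328 ≈ +$157.1 billion.
The government should increase government purchases by $157.1 billion.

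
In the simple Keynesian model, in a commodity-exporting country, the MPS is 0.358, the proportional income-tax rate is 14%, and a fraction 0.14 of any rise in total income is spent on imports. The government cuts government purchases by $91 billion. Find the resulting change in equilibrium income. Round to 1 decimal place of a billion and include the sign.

−$154.8 billion

MPC = 1 − MPS = 1 − 0.358 = 0.642.
Spending multiplier = 1/(1 − c(1−t) + m) = 1/(1 − 0.642×0.86 + 0.14) = 1/0.58788 ≈ 1.701.
ΔY = k × ΔG = (−$91 billion) / 0.58788 ≈ −$154.8 billion.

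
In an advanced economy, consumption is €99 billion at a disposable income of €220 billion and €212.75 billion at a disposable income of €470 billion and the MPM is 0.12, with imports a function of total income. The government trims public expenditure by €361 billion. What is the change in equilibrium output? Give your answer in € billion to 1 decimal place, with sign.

−€542.9 billion

MPC = ΔC/ΔYd = (212.75 − 99)/(470 − 220) = 113.75/250 = 0.455.
Spending multiplier = 1/(1 − c + m) = 1/(1 − 0.455 + 0.12) = 1/0.665 ≈ 1.504.
ΔY = k × ΔG = (−€361 billion) / 0.665 ≈ −€542.9 billion.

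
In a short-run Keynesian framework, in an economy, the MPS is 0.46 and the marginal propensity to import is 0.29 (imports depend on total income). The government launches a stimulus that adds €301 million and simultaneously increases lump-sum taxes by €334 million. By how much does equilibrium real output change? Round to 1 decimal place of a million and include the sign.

MPC = 1 − MPS = 1 − 0.46 = 0.54.
Expenditure multiplier = 1/(1 − c + m) = 1/(1 − 0.54 + 0.29) = 1/0.75 ≈ 1.333.
ΔG contributes k·ΔG = (+€301 million) / 0.75 ≈ +€401.3 million.
ΔT of +€334 million changes first-round spending by −c·ΔT = −€180.36 million, contributing k·(−c·ΔT) = (−€180.36 million) / 0.75 ≈ −€240.5 million.
Net ΔY = k(ΔG − c·ΔT) = (+€120.64 million) / 0.75 ≈ +€160.9 million.

+€160.9 million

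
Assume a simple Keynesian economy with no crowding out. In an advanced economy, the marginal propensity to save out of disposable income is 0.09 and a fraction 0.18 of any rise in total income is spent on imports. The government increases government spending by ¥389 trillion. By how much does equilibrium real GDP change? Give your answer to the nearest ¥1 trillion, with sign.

+¥1,441 trillion

MPC = 1 − MPS = 1 − 0.09 = 0.91.
Spending multiplier = 1/(1 − c + m) = 1/(1 − 0.91 + 0.18) = 1/0.27 ≈ 3.704.
ΔY = k × ΔG = (+¥389 trillion) / 0.27 ≈ +¥1,441 trillion.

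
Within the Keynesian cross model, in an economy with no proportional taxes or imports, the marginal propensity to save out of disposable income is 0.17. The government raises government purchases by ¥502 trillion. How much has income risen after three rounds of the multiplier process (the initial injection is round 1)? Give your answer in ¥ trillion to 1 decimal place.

MPC = 1 − MPS = 1 − 0.17 = 0.83.
Round 1 adds ΔG = ¥502 trillion; each later round is MPC = 0.83 times the previous.
After 3 rounds: 502 + 416.66 + 345.8278 = ΔG·(1 − c^3)/(1 − c) = 502 × (1 − 0.571787)/0.17 ≈ ¥1,264.5 trillion.

¥1,264.5 trillion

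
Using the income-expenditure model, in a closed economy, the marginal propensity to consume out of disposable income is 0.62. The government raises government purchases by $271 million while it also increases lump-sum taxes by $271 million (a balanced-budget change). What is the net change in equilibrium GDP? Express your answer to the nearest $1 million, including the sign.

+$271 million

Expenditure multiplier = 1/(1 − MPC) = 1/(1 − 0.62) = 1/0.38 ≈ 2.632.
ΔG contributes k·ΔG = (+$271 million) / 0.38 ≈ +$713.2 million.
ΔT of +$271 million changes first-round spending by −c·ΔT = −$168.02 million, contributing k·(−c·ΔT) = (−$168.02 million) / 0.38 ≈ −$442.2 million.
With ΔG = ΔT and no other leakages, the balanced-budget multiplier is 1, so ΔY = ΔG = +$271 million.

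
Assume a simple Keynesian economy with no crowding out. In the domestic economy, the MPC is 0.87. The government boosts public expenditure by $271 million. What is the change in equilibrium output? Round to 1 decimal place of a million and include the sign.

+$2,084.6 million

Spending multiplier = 1/(1 − MPC) = 1/(1 − 0.87) = 1/0.13 ≈ 7.692.
ΔY = k × ΔG = (+$271 million) / 0.13 ≈ +$2,084.6 million.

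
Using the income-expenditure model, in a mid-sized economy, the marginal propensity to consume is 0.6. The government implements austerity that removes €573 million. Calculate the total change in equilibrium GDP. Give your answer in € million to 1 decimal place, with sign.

Government-spending multiplier = 1/(1 − MPC) = 1/(1 − 0.6) = 1/0.4 = 2.5.
ΔY = k × ΔG = (−€573 million) / 0.4 = −€1,432.5 million.

−€1,432.5 million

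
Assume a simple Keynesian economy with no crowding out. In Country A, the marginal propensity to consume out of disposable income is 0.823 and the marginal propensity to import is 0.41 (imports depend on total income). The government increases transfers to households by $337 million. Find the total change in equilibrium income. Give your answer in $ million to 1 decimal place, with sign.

The transfer change shifts disposable income by +$337 million, so first-round consumption changes by c·ΔTR = 0.823 × (+$337 million) = +$277.351 million.
Expenditure multiplier = 1/(1 − c + m) = 1/(1 − 0.823 + 0.41) = 1/0.587 ≈ 1.704.
The transfer multiplier is c × k ≈ 1.402, so ΔY = k × (c·ΔTR) = (+$277.351 million) / 0.587 ≈ +$472.5 million.

+$472.5 million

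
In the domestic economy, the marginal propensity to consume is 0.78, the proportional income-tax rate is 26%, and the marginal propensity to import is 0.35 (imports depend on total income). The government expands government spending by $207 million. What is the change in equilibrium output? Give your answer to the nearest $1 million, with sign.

+$268 million

Spending multiplier = 1/(1 − c(1−t) + m) = 1/(1 − 0.78×0.74 + 0.35) = 1/0.7728 ≈ 1.294.
ΔY = k × ΔG = (+$207 million) / 0.7728 ≈ +$268 million.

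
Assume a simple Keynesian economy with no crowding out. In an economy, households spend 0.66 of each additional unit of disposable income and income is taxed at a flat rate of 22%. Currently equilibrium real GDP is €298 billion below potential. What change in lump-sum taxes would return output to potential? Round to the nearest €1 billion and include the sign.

−€219 billion

Spending multiplier = 1/(1 − c(1−t)) = 1/(1 − 0.66×0.78) = 1/0.4852 ≈ 2.061.
Tax multiplier = −c·k = −0.66/0.4852 ≈ −1.36. Need ΔY = +€298 billion, so ΔT = ΔY/(−c·k) = −(+€298 billion) × 0.4852 / 0.66 ≈ −€219 billion.
The government should cut lump-sum taxes by €219 billion.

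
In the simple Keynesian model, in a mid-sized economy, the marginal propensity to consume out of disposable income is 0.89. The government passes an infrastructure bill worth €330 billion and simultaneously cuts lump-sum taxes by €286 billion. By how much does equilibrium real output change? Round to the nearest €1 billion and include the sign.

+€5,314 billion

Expenditure multiplier = 1/(1 − MPC) = 1/(1 − 0.89) = 1/0.11 ≈ 9.091.
ΔG contributes k·ΔG = (+€330 billion) / 0.11 = +€3,000 billion.
ΔT of −€286 billion changes first-round spending by −c·ΔT = +€254.54 billion, contributing k·(−c·ΔT) = (+€254.54 billion) / 0.11 = +€2,314 billion.
Net ΔY = k(ΔG − c·ΔT) = (+€584.54 billion) / 0.11 = +€5,314 billion.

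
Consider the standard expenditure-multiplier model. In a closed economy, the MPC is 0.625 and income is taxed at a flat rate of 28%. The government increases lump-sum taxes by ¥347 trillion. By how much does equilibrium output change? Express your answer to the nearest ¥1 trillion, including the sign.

−¥394 trillion

A lump-sum tax change of +¥347 trillion shifts disposable income by −¥347 trillion; first-round consumption changes by −c × ΔT = −0.625 × (+¥347 trillion) = −¥216.875 trillion.
Expenditure multiplier = 1/(1 − c(1−t)) = 1/(1 − 0.625×0.72) = 1/0.55 ≈ 1.818.
The tax multiplier is −c × k ≈ −1.136, so ΔY = k × (−c·ΔT) = (−¥216.875 trillion) / 0.55 ≈ −¥394 trillion.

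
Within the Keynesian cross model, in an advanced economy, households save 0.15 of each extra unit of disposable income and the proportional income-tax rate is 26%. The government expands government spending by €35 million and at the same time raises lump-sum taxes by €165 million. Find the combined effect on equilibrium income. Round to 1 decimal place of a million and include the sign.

−€283.7 million

MPC = 1 − MPS = 1 − 0.15 = 0.85.
Expenditure multiplier = 1/(1 − c(1−t)) = 1/(1 − 0.85×0.74) = 1/0.371 ≈ 2.695.
ΔG contributes k·ΔG = (+€35 million) / 0.371 ≈ +€94.3 million.
ΔT of +€165 million changes first-round spending by −c·ΔT = −€140.25 million, contributing k·(−c·ΔT) = (−€140.25 million) / 0.371 ≈ −€378 million.
Net ΔY = k(ΔG − c·ΔT) = (−€105.25 million) / 0.371 ≈ −€283.7 million.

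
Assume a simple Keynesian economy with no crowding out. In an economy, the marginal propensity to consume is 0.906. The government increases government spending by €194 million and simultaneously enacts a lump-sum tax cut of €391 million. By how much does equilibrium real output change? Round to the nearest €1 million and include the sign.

Expenditure multiplier = 1/(1 − MPC) = 1/(1 − 0.906) = 1/0.094 ≈ 10.638.
ΔG contributes k·ΔG = (+€194 million) / 0.094 ≈ +€2,063.8 million.
ΔT of −€391 million changes first-round spending by −c·ΔT = +€354.246 million, contributing k·(−c·ΔT) = (+€354.246 million) / 0.094 ≈ +€3,768.6 million.
Net ΔY = k(ΔG − c·ΔT) = (+€548.246 million) / 0.094 ≈ +€5,832 million.

+€5,832 million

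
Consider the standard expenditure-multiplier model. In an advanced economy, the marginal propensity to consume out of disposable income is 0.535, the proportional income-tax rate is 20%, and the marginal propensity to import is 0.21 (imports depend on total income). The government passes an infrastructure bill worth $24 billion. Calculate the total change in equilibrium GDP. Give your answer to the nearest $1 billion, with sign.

+$31 billion

Expenditure multiplier = 1/(1 − c(1−t) + m) = 1/(1 − 0.535×0.8 + 0.21) = 1/0.782 ≈ 1.279.
ΔY = k × ΔG = (+$24 billion) / 0.782 ≈ +$31 billion.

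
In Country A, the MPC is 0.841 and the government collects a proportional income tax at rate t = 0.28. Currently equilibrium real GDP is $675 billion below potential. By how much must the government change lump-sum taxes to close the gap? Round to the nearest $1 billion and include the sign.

−$317 billion

Spending multiplier = 1/(1 − c(1−t)) = 1/(1 − 0.841×0.72) = 1/0.39448 ≈ 2.535.
Tax multiplier = −c·k = −0.841/0.39448 ≈ −2.132. Need ΔY = +$675 billion, so ΔT = ΔY/(−c·k) = −(+$675 billion) × 0.39448 / 0.841 ≈ −$317 billion.
The government should cut lump-sum taxes by $317 billion.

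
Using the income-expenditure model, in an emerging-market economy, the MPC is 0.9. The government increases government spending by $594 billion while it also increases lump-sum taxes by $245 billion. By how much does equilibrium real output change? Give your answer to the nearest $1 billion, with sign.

+$3,735 billion

Expenditure multiplier = 1/(1 − MPC) = 1/(1 − 0.9) = 1/0.1 = 10.
ΔG contributes k·ΔG = (+$594 billion) / 0.1 = +$5,940 billion.
ΔT of +$245 billion changes first-round spending by −c·ΔT = −$220.5 billion, contributing k·(−c·ΔT) = (−$220.5 billion) / 0.1 = −$2,205 billion.
Net ΔY = k(ΔG − c·ΔT) = (+$373.5 billion) / 0.1 = +$3,735 billion.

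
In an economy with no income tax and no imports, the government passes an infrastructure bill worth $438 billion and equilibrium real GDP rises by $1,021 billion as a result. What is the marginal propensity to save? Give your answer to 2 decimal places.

0.43

Implied spending multiplier k = ΔY/ΔG = 1,021/438 ≈ 2.3311.
Since k = 1/(1 − MPC), MPC = 1 − 1/k = 1 − ΔG/ΔY = 1 − 438/1,021 ≈ 0.57.
MPS = 1 − MPC = 0.43.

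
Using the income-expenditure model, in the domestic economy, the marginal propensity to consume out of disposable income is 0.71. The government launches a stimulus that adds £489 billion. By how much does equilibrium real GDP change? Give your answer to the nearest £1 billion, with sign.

+£1,686 billion

Government-spending multiplier = 1/(1 − MPC) = 1/(1 − 0.71) = 1/0.29 ≈ 3.448.
ΔY = k × ΔG = (+£489 billion) / 0.29 ≈ +£1,686 billion.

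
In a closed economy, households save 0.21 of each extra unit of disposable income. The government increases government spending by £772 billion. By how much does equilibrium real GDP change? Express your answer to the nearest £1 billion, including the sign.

+£3,676 billion

MPC = 1 − MPS = 1 − 0.21 = 0.79.
Expenditure multiplier = 1/(1 − MPC) = 1/(1 − 0.79) = 1/0.21 ≈ 4.762.
ΔY = k × ΔG = (+£772 billion) / 0.21 ≈ +£3,676 billion.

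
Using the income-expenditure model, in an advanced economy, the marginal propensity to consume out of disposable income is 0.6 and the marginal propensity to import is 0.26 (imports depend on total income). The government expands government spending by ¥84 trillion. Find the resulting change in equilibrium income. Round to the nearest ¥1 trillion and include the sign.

+¥127 trillion

Government-spending multiplier = 1/(1 − c + m) = 1/(1 − 0.6 + 0.26) = 1/0.66 ≈ 1.515.
ΔY = k × ΔG = (+¥84 trillion) / 0.66 ≈ +¥127 trillion.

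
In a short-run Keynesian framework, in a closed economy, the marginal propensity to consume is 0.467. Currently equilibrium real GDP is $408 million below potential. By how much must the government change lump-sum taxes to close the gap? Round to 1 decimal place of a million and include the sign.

−$465.7 million

Spending multiplier = 1/(1 − MPC) = 1/(1 − 0.467) = 1/0.533 ≈ 1.876.
Tax multiplier = −c·k = −0.467/0.533 ≈ −0.876. Need ΔY = +$408 million, so ΔT = ΔY/(−c·k) = −(+$408 million) × 0.533 / 0.467 ≈ −$465.7 million.
The government should cut lump-sum taxes by $465.7 million.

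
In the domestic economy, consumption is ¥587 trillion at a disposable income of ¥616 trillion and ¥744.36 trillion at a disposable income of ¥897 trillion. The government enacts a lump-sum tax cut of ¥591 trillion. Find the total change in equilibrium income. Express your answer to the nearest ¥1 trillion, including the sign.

MPC = ΔC/ΔYd = (744.36 − 587)/(897 − 616) = 157.36/281 = 0.56.
A lump-sum tax change of −¥591 trillion shifts disposable income by +¥591 trillion; first-round consumption changes by −c × ΔT = −0.56 × (−¥591 trillion) = +¥330.96 trillion.
Expenditure multiplier = 1/(1 − MPC) = 1/(1 − 0.56) = 1/0.44 ≈ 2.273.
The tax multiplier is −c × k ≈ −1.273, so ΔY = k × (−c·ΔT) = (+¥330.96 trillion) / 0.44 ≈ +¥752 trillion.

+¥752 trillion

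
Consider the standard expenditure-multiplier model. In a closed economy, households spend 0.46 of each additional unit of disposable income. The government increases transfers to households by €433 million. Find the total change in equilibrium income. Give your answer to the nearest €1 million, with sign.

The transfer change shifts disposable income by +€433 million, so first-round consumption changes by c·ΔTR = 0.46 × (+€433 million) = +€199.18 million.
Expenditure multiplier = 1/(1 − MPC) = 1/(1 − 0.46) = 1/0.54 ≈ 1.852.
The transfer multiplier is c × k ≈ 0.852, so ΔY = k × (c·ΔTR) = (+€199.18 million) / 0.54 ≈ +€369 million.

+€369 million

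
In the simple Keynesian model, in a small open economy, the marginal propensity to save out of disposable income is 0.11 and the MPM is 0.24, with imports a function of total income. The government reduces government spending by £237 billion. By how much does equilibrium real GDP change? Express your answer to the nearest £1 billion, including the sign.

MPC = 1 − MPS = 1 − 0.11 = 0.89.
Expenditure multiplier = 1/(1 − c + m) = 1/(1 − 0.89 + 0.24) = 1/0.35 ≈ 2.857.
ΔY = k × ΔG = (−£237 billion) / 0.35 ≈ −£677 billion.

−£677 billion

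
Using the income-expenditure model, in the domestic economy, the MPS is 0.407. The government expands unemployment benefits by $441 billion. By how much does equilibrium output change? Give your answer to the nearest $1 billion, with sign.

+$643 billion

MPC = 1 − MPS = 1 − 0.407 = 0.593.
The transfer change shifts disposable income by +$441 billion, so first-round consumption changes by c·ΔTR = 0.593 × (+$441 billion) = +$261.513 billion.
Expenditure multiplier = 1/(1 − MPC) = 1/(1 − 0.593) = 1/0.407 ≈ 2.457.
The transfer multiplier is c × k ≈ 1.457, so ΔY = k × (c·ΔTR) = (+$261.513 billion) / 0.407 ≈ +$643 billion.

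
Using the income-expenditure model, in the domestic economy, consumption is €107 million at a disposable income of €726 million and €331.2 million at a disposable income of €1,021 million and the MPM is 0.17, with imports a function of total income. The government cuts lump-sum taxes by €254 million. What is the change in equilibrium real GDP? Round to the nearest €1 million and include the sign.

MPC = ΔC/ΔYd = (331.2 − 107)/(1,021 − 726) = 224.2/295 = 0.76.
A lump-sum tax change of −€254 million shifts disposable income by +€254 million; first-round consumption changes by −c × ΔT = −0.76 × (−€254 million) = +€193.04 million.
Expenditure multiplier = 1/(1 − c + m) = 1/(1 − 0.76 + 0.17) = 1/0.41 ≈ 2.439.
The tax multiplier is −c × k ≈ −1.854, so ΔY = k × (−c·ΔT) = (+€193.04 million) / 0.41 ≈ +€471 million.

+€471 million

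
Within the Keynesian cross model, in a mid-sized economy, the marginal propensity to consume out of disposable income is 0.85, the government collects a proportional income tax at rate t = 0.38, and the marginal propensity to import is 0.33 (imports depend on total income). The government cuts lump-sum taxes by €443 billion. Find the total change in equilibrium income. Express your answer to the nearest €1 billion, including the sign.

A lump-sum tax change of −€443 billion shifts disposable income by +€443 billion; first-round consumption changes by −c × ΔT = −0.85 × (−€443 billion) = +€376.55 billion.
Expenditure multiplier = 1/(1 − c(1−t) + m) = 1/(1 − 0.85×0.62 + 0.33) = 1/0.803 ≈ 1.245.
The tax multiplier is −c × k ≈ −1.059, so ΔY = k × (−c·ΔT) = (+€376.55 billion) / 0.803 ≈ +€469 billion.

+€469 billion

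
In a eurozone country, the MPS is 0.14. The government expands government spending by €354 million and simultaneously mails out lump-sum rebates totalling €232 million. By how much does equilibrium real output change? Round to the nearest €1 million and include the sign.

MPC = 1 − MPS = 1 − 0.14 = 0.86.
Expenditure multiplier = 1/(1 − MPC) = 1/(1 − 0.86) = 1/0.14 ≈ 7.143.
ΔG contributes k·ΔG = (+€354 million) / 0.14 ≈ +€2,528.6 million.
ΔT of −€232 million changes first-round spending by −c·ΔT = +€199.52 million, contributing k·(−c·ΔT) = (+€199.52 million) / 0.14 ≈ +€1,425.1 million.
Net ΔY = k(ΔG − c·ΔT) = (+€553.52 million) / 0.14 ≈ +€3,954 million.

+€3,954 million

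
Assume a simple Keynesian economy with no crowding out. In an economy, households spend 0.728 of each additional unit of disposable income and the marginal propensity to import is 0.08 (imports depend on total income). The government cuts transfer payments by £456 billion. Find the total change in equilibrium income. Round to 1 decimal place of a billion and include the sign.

−£943.1 billion

The transfer change shifts disposable income by −£456 billion, so first-round consumption changes by c·ΔTR = 0.728 × (−£456 billion) = −£331.968 billion.
Expenditure multiplier = 1/(1 − c + m) = 1/(1 − 0.728 + 0.08) = 1/0.352 ≈ 2.841.
The transfer multiplier is c × k ≈ 2.068, so ΔY = k × (c·ΔTR) = (−£331.968 billion) / 0.352 ≈ −£943.1 billion.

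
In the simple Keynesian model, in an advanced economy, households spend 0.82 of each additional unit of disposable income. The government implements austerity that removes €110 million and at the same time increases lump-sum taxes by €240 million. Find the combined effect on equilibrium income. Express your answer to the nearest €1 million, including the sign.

Expenditure multiplier = 1/(1 − MPC) = 1/(1 − 0.82) = 1/0.18 ≈ 5.556.
ΔG contributes k·ΔG = (−€110 million) / 0.18 ≈ −€611.1 million.
ΔT of +€240 million changes first-round spending by −c·ΔT = −€196.8 million, contributing k·(−c·ΔT) = (−€196.8 million) / 0.18 ≈ −€1,093.3 million.
Net ΔY = k(ΔG − c·ΔT) = (−€306.8 million) / 0.18 ≈ −€1,704 million.

−€1,704 million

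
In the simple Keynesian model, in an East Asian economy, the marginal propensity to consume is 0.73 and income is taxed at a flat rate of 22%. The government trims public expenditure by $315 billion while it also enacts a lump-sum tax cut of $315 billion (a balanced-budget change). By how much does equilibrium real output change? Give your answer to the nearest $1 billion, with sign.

Expenditure multiplier = 1/(1 − c(1−t)) = 1/(1 − 0.73×0.78) = 1/0.4306 ≈ 2.322.
ΔG contributes k·ΔG = (−$315 billion) / 0.4306 ≈ −$731.5 billion.
ΔT of −$315 billion changes first-round spending by −c·ΔT = +$229.95 billion, contributing k·(−c·ΔT) = (+$229.95 billion) / 0.4306 ≈ +$534 billion.
Net ΔY = k(ΔG − c·ΔT) = (−$85.05 billion) / 0.4306 ≈ −$198 billion.

−$198 billion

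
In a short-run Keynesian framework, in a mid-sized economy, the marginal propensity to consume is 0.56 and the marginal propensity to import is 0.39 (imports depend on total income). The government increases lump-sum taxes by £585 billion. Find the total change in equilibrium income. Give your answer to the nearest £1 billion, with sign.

−£395 billion

A lump-sum tax change of +£585 billion shifts disposable income by −£585 billion; first-round consumption changes by −c × ΔT = −0.56 × (+£585 billion) = −£327.6 billion.
Expenditure multiplier = 1/(1 − c + m) = 1/(1 − 0.56 + 0.39) = 1/0.83 ≈ 1.205.
The tax multiplier is −c × k ≈ −0.675, so ΔY = k × (−c·ΔT) = (−£327.6 billion) / 0.83 ≈ −£395 billion.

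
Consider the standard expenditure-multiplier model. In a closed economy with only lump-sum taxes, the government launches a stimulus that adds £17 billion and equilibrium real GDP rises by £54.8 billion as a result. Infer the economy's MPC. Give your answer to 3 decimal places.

Implied spending multiplier k = ΔY/ΔG = 54.8/17 ≈ 3.2235.
Since k = 1/(1 − MPC), MPC = 1 − 1/k = 1 − ΔG/ΔY = 1 − 17/54.8 ≈ 0.690.

0.690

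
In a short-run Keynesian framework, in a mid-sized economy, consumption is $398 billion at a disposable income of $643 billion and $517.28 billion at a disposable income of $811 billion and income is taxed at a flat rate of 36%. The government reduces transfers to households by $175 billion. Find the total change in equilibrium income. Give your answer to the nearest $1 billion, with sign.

MPC = ΔC/ΔYd = (517.28 − 398)/(811 − 643) = 119.28/168 = 0.71.
The transfer change shifts disposable income by −$175 billion, so first-round consumption changes by c·ΔTR = 0.71 × (−$175 billion) = −$124.25 billion.
Expenditure multiplier = 1/(1 − c(1−t)) = 1/(1 − 0.71×0.64) = 1/0.5456 ≈ 1.833.
The transfer multiplier is c × k ≈ 1.301, so ΔY = k × (c·ΔTR) = (−$124.25 billion) / 0.5456 ≈ −$228 billion.

−$228 billion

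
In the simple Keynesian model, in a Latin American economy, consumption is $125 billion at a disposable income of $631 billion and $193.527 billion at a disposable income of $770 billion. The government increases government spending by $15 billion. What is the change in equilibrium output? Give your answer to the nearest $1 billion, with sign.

+$30 billion

MPC = ΔC/ΔYd = (193.527 − 125)/(770 − 631) = 68.527/139 = 0.493.
Spending multiplier = 1/(1 − MPC) = 1/(1 − 0.493) = 1/0.507 ≈ 1.972.
ΔY = k × ΔG = (+$15 billion) / 0.507 ≈ +$30 billion.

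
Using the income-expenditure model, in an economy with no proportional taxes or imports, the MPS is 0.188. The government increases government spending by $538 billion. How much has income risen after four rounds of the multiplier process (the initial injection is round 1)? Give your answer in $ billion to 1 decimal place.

$1,617.6 billion

MPC = 1 − MPS = 1 − 0.188 = 0.812.
Round 1 adds ΔG = $538 billion; each later round is MPC = 0.812 times the previous.
After 4 rounds: 538 + 436.856 + 354.727072 + 288.038382464 = ΔG·(1 − c^4)/(1 − c) = 538 × (1 − 0.434734510336)/0.188 ≈ $1,617.6 billion.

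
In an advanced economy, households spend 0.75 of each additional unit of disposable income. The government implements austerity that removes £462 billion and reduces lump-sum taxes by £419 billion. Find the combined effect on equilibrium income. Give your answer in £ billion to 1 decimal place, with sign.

−£591.0 billion

Expenditure multiplier = 1/(1 − MPC) = 1/(1 − 0.75) = 1/0.25 = 4.
ΔG contributes k·ΔG = (−£462 billion) / 0.25 = −£1,848 billion.
ΔT of −£419 billion changes first-round spending by −c·ΔT = +£314.25 billion, contributing k·(−c·ΔT) = (+£314.25 billion) / 0.25 = +£1,257 billion.
Net ΔY = k(ΔG − c·ΔT) = (−£147.75 billion) / 0.25 = −£591 billion.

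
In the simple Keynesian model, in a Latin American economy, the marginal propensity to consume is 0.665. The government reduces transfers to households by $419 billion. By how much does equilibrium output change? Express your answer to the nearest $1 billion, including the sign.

The transfer change shifts disposable income by −$419 billion, so first-round consumption changes by c·ΔTR = 0.665 × (−$419 billion) = −$278.635 billion.
Expenditure multiplier = 1/(1 − MPC) = 1/(1 − 0.665) = 1/0.335 ≈ 2.985.
The transfer multiplier is c × k ≈ 1.985, so ΔY = k × (c·ΔTR) = (−$278.635 billion) / 0.335 ≈ −$832 billion.

−$832 billion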